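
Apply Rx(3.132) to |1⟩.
-i|0⟩ + 0.004796|1⟩

Rx(3.132) = [[cos(θ/2), −i·sin(θ/2)], [−i·sin(θ/2), cos(θ/2)]]; θ = 3.132, cos(θ/2) ≈ 0.00479631, sin(θ/2) ≈ 0.999988.
With a = amp(|0⟩) = 0 and b = amp(|1⟩) = 1:
new amp(|0⟩) = (0.00479631)·a + (-0.999988i)·b = -i
new amp(|1⟩) = (-0.999988i)·a + (0.00479631)·b = 0.004796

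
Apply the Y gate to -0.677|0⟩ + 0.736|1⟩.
-0.736i|0⟩ - 0.677i|1⟩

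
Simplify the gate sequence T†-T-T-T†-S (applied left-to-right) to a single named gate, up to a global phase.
S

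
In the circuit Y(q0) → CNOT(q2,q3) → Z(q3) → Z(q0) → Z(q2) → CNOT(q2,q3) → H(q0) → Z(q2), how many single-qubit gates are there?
6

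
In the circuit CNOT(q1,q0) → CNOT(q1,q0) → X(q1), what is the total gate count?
3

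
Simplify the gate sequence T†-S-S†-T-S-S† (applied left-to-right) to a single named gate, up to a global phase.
I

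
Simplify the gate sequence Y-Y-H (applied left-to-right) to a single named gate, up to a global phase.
H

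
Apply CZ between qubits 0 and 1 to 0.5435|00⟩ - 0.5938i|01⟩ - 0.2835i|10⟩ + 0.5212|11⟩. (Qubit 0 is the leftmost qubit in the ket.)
0.5435|00⟩ - 0.5938i|01⟩ - 0.2835i|10⟩ - 0.5212|11⟩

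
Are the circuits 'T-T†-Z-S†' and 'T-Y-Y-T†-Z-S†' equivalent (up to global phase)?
Yes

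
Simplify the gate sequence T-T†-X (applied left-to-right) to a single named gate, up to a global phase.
X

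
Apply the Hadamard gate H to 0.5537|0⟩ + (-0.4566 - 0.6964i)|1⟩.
(0.06866 - 0.4924i)|0⟩ + (0.7144 + 0.4924i)|1⟩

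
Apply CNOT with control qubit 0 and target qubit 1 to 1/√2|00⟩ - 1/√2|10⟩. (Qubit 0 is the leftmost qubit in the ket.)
1/√2|00⟩ - 1/√2|11⟩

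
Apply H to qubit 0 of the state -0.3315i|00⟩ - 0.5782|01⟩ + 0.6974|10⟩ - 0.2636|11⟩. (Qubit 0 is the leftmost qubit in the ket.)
(0.4931 - 0.2344i)|00⟩ - 0.5952|01⟩ + (-0.4931 - 0.2344i)|10⟩ - 0.2225|11⟩

H on qubit 0 mixes each pair of kets that differ only in qubit 0: amplitudes (a, b) of (|…0…⟩, |…1…⟩) become ((a + b)/√2, (a − b)/√2). Kets absent from the input have amplitude 0.
(|00⟩, |10⟩): (a, b) = (-0.3315i, 0.6974) → ((0.4931 - 0.2344i), (-0.4931 - 0.2344i))
(|01⟩, |11⟩): (a, b) = (-0.5782, -0.2636) → (-0.5952, -0.2225)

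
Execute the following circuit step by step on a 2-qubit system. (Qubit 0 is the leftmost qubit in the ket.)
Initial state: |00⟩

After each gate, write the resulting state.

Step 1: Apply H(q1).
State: 1/√2|00⟩ + 1/√2|01⟩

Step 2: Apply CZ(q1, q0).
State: 1/√2|00⟩ + 1/√2|01⟩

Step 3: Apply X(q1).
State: 1/√2|00⟩ + 1/√2|01⟩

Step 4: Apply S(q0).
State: 1/√2|00⟩ + 1/√2|01⟩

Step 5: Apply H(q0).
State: 1/2|00⟩ + 1/2|01⟩ + 1/2|10⟩ + 1/2|11⟩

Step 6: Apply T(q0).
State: 1/2|00⟩ + 1/2|01⟩ + (1/√8 + (1/√8)i)|10⟩ + (1/√8 + (1/√8)i)|11⟩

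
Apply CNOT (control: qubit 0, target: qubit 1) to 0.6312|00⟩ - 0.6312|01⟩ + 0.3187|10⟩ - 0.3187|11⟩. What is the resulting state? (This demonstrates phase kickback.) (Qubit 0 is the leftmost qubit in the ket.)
0.6312|00⟩ - 0.6312|01⟩ - 0.3187|10⟩ + 0.3187|11⟩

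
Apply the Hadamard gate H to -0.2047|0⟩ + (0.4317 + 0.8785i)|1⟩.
(0.1605 + 0.6212i)|0⟩ + (-0.45 - 0.6212i)|1⟩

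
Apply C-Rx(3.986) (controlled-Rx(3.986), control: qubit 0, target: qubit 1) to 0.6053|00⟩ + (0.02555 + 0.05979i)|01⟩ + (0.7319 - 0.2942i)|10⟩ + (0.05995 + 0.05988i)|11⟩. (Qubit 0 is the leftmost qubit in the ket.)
0.6053|00⟩ + (0.02555 + 0.05979i)|01⟩ + (-0.2453 + 0.06587i)|10⟩ + (-0.2929 - 0.6922i)|11⟩

C-Rx(3.986) leaves the control-|0⟩ kets |00⟩, |01⟩ unchanged and applies Rx(3.986) to qubit 1 on the control-|1⟩ pair (|10⟩, |11⟩).
Rx(3.986) = [[cos(θ/2), −i·sin(θ/2)], [−i·sin(θ/2), cos(θ/2)]]; θ = 3.986, cos(θ/2) ≈ -0.409772, sin(θ/2) ≈ 0.912188.
With a = amp(|10⟩) = (0.7319 - 0.2942i) and b = amp(|11⟩) = (0.05995 + 0.05988i):
new amp(|10⟩) = (-0.409772)·a + (-0.912188i)·b = (-0.2453 + 0.06587i)
new amp(|11⟩) = (-0.912188i)·a + (-0.409772)·b = (-0.2929 - 0.6922i)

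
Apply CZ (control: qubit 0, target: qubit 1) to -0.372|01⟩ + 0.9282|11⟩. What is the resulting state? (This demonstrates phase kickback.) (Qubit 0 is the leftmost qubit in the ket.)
-0.372|01⟩ - 0.9282|11⟩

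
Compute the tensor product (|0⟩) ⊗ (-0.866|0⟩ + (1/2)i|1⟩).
-0.866|00⟩ + (1/2)i|01⟩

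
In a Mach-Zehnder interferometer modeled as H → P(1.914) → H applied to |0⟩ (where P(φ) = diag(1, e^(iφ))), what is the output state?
(0.3317 + 0.4708i)|0⟩ + (0.6683 - 0.4708i)|1⟩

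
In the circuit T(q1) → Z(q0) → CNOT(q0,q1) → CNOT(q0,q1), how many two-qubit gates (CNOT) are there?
2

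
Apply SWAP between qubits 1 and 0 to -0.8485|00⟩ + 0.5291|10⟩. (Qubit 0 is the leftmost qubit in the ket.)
-0.8485|00⟩ + 0.5291|01⟩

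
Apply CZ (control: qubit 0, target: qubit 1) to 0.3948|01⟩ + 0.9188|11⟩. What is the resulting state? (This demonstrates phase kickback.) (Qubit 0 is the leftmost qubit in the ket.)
0.3948|01⟩ - 0.9188|11⟩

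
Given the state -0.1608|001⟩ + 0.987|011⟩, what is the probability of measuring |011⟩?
0.9742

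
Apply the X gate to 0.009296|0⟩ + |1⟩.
|0⟩ + 0.009296|1⟩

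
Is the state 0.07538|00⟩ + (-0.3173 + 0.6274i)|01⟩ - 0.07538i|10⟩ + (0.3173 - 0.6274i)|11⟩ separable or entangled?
Entangled

Writing the state as a|00⟩ + b|01⟩ + c|10⟩ + d|11⟩, it is a product state iff ad − bc = 0.
Here (a, b, c, d) = (0.07538, (-0.3173 + 0.6274i), -0.07538i, (0.3173 - 0.6274i)): ad − bc = (0.07538)(0.3173 - 0.6274i) − (-0.3173 + 0.6274i)(-0.07538i) = (-0.02338 - 0.07121i) ≠ 0, so the state is entangled.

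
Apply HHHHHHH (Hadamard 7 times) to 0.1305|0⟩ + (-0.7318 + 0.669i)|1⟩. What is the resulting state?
(-0.4252 + 0.4731i)|0⟩ + (0.6097 - 0.4731i)|1⟩

H² = I, so H^7 = H: a single Hadamard. With (a, b) = (0.1305, (-0.7318 + 0.669i)), H gives ((a + b)/√2, (a − b)/√2) = ((-0.4252 + 0.4731i), (0.6097 - 0.4731i)).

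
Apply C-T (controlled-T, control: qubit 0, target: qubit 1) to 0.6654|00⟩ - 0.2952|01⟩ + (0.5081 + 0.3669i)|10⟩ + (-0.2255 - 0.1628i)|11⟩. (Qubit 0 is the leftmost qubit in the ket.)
0.6654|00⟩ - 0.2952|01⟩ + (0.5081 + 0.3669i)|10⟩ + (-0.04434 - 0.2746i)|11⟩

C-T leaves the control-|0⟩ kets |00⟩, |01⟩ unchanged and applies T to qubit 1 on the control-|1⟩ pair (|10⟩, |11⟩).
T = [[1, 0], [0, (1/√2 + (1/√2)i)]].
With a = amp(|10⟩) = (0.5081 + 0.3669i) and b = amp(|11⟩) = (-0.2255 - 0.1628i):
new amp(|10⟩) = (1)·a = (0.5081 + 0.3669i)
new amp(|11⟩) = (1/√2 + (1/√2)i)·b = (-0.04434 - 0.2746i)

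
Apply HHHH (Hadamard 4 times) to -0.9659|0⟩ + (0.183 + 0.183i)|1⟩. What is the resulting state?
-0.9659|0⟩ + (0.183 + 0.183i)|1⟩

H² = I, so an even number of Hadamards cancels: H^4 = I and the state is unchanged.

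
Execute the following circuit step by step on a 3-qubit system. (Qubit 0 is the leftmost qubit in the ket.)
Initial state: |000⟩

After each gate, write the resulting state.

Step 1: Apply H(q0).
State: 1/√2|000⟩ + 1/√2|100⟩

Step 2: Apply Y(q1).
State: (1/√2)i|010⟩ + (1/√2)i|110⟩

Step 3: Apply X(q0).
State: (1/√2)i|010⟩ + (1/√2)i|110⟩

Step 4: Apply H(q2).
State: (1/2)i|010⟩ + (1/2)i|011⟩ + (1/2)i|110⟩ + (1/2)i|111⟩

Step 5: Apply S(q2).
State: (1/2)i|010⟩ - 1/2|011⟩ + (1/2)i|110⟩ - 1/2|111⟩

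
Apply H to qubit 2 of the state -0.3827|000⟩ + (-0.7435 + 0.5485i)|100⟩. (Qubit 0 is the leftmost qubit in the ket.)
-0.2706|000⟩ - 0.2706|001⟩ + (-0.5257 + 0.3878i)|100⟩ + (-0.5257 + 0.3878i)|101⟩

H on qubit 2 mixes each pair of kets that differ only in qubit 2: amplitudes (a, b) of (|…0…⟩, |…1…⟩) become ((a + b)/√2, (a − b)/√2). Kets absent from the input have amplitude 0.
(|000⟩, |001⟩): (a, b) = (-0.3827, 0) → (-0.2706, -0.2706)
(|100⟩, |101⟩): (a, b) = ((-0.7435 + 0.5485i), 0) → ((-0.5257 + 0.3878i), (-0.5257 + 0.3878i))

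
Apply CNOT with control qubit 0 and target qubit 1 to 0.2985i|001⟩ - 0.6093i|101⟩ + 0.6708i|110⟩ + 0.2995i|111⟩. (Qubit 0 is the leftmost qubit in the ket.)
0.2985i|001⟩ + 0.6708i|100⟩ + 0.2995i|101⟩ - 0.6093i|111⟩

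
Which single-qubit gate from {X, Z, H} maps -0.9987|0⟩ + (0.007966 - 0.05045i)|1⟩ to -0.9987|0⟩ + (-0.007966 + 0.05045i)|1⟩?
Z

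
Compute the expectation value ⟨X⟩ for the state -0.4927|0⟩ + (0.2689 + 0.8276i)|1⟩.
-0.265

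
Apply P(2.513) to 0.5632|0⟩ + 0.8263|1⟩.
0.5632|0⟩ + (-0.6684 + 0.4859i)|1⟩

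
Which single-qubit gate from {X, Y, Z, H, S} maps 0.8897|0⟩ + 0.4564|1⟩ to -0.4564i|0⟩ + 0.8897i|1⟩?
Y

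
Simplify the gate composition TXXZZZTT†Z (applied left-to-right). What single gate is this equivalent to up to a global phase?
T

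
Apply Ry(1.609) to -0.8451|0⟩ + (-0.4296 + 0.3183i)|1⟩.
(-0.2765 - 0.2293i)|0⟩ + (-0.9068 + 0.2207i)|1⟩

Ry(1.609) = [[cos(θ/2), −sin(θ/2)], [sin(θ/2), cos(θ/2)]]; θ = 1.609, cos(θ/2) ≈ 0.693472, sin(θ/2) ≈ 0.720484.
With a = amp(|0⟩) = -0.8451 and b = amp(|1⟩) = (-0.4296 + 0.3183i):
new amp(|0⟩) = (0.693472)·a + (-0.720484)·b = (-0.2765 - 0.2293i)
new amp(|1⟩) = (0.720484)·a + (0.693472)·b = (-0.9068 + 0.2207i)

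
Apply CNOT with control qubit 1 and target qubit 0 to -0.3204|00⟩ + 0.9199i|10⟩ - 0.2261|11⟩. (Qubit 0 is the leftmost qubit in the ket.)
-0.3204|00⟩ - 0.2261|01⟩ + 0.9199i|10⟩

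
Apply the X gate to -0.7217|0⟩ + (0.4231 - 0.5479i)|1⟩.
(0.4231 - 0.5479i)|0⟩ - 0.7217|1⟩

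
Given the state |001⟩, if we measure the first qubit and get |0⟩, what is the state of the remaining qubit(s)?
|01⟩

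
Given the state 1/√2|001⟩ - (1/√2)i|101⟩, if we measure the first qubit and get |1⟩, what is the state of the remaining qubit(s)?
-i|01⟩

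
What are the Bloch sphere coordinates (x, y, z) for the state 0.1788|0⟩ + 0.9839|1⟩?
(0.3518, 0, -0.9361)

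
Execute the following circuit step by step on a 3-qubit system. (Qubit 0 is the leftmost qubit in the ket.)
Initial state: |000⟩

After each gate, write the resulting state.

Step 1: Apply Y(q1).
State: i|010⟩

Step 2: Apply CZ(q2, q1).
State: i|010⟩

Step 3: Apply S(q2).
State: i|010⟩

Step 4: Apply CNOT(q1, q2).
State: i|011⟩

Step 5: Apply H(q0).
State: (1/√2)i|011⟩ + (1/√2)i|111⟩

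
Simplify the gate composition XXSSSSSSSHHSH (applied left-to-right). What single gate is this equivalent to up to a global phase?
H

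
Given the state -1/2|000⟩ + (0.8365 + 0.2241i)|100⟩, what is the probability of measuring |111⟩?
0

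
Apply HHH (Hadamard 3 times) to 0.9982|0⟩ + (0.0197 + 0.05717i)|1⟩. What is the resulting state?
(0.7198 + 0.04043i)|0⟩ + (0.6919 - 0.04043i)|1⟩

H² = I, so H^3 = H: a single Hadamard. With (a, b) = (0.9982, (0.0197 + 0.05717i)), H gives ((a + b)/√2, (a − b)/√2) = ((0.7198 + 0.04043i), (0.6919 - 0.04043i)).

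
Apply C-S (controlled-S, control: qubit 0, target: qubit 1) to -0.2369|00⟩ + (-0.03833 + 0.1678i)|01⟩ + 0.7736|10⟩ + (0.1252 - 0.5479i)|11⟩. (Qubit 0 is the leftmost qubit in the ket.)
-0.2369|00⟩ + (-0.03833 + 0.1678i)|01⟩ + 0.7736|10⟩ + (0.5479 + 0.1252i)|11⟩

C-S leaves the control-|0⟩ kets |00⟩, |01⟩ unchanged and applies S to qubit 1 on the control-|1⟩ pair (|10⟩, |11⟩).
S = [[1, 0], [0, i]].
With a = amp(|10⟩) = 0.7736 and b = amp(|11⟩) = (0.1252 - 0.5479i):
new amp(|10⟩) = (1)·a = 0.7736
new amp(|11⟩) = (i)·b = (0.5479 + 0.1252i)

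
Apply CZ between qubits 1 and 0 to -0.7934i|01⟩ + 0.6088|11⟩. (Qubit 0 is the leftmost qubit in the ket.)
-0.7934i|01⟩ - 0.6088|11⟩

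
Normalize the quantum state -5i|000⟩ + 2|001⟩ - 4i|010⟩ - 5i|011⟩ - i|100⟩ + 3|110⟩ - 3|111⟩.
-0.53i|000⟩ + 0.212|001⟩ - 0.424i|010⟩ - 0.53i|011⟩ - 0.106i|100⟩ + 0.318|110⟩ - 0.318|111⟩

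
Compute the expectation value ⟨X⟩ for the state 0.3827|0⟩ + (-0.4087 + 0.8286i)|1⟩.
-0.3128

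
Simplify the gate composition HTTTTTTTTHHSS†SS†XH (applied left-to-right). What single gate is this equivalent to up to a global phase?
Z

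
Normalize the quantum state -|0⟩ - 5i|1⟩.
-0.1961|0⟩ - 0.9806i|1⟩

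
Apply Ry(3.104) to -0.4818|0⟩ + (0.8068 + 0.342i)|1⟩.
(-0.8157 - 0.3419i)|0⟩ + (-0.4666 + 0.006428i)|1⟩

Ry(3.104) = [[cos(θ/2), −sin(θ/2)], [sin(θ/2), cos(θ/2)]]; θ = 3.104, cos(θ/2) ≈ 0.0187952, sin(θ/2) ≈ 0.999823.
With a = amp(|0⟩) = -0.4818 and b = amp(|1⟩) = (0.8068 + 0.342i):
new amp(|0⟩) = (0.0187952)·a + (-0.999823)·b = (-0.8157 - 0.3419i)
new amp(|1⟩) = (0.999823)·a + (0.0187952)·b = (-0.4666 + 0.006428i)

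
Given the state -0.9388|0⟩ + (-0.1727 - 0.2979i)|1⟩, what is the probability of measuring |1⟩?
0.1186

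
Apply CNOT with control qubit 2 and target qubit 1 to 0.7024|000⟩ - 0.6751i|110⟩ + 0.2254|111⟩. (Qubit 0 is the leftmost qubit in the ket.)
0.7024|000⟩ + 0.2254|101⟩ - 0.6751i|110⟩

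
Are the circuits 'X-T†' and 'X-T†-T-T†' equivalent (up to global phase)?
Yes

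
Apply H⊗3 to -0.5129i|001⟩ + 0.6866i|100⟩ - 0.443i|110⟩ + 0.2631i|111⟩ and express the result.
-0.002192i|000⟩ + 0.1744i|001⟩ + 0.125i|010⟩ + 0.6737i|011⟩ - 0.3605i|100⟩ + 0.1882i|101⟩ - 0.4877i|110⟩ - 0.3111i|111⟩

H⊗3 gives amp(|y⟩) = (1/2√2) Σ_x (−1)^(x·y) amp(|x⟩), where x·y is the number of positions in which both x and y have a 1.
|000⟩: (-0.5129i + 0.6866i - 0.443i + 0.2631i)/(2√2) = -0.002192i
|001⟩: (0.5129i + 0.6866i - 0.443i - 0.2631i)/(2√2) = 0.1744i
|010⟩: (-0.5129i + 0.6866i + 0.443i - 0.2631i)/(2√2) = 0.125i
|011⟩: (0.5129i + 0.6866i + 0.443i + 0.2631i)/(2√2) = 0.6737i
|100⟩: (-0.5129i - 0.6866i + 0.443i - 0.2631i)/(2√2) = -0.3605i
|101⟩: (0.5129i - 0.6866i + 0.443i + 0.2631i)/(2√2) = 0.1882i
|110⟩: (-0.5129i - 0.6866i - 0.443i + 0.2631i)/(2√2) = -0.4877i
|111⟩: (0.5129i - 0.6866i - 0.443i - 0.2631i)/(2√2) = -0.3111i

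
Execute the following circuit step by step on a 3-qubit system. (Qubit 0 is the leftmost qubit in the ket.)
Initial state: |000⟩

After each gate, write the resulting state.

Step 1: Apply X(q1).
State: |010⟩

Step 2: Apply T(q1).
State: (1/√2 + (1/√2)i)|010⟩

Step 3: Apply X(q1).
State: (1/√2 + (1/√2)i)|000⟩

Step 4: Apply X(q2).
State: (1/√2 + (1/√2)i)|001⟩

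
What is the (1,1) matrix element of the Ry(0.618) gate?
0.9526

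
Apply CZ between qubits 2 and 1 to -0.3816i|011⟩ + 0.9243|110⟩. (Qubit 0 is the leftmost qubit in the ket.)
0.3816i|011⟩ + 0.9243|110⟩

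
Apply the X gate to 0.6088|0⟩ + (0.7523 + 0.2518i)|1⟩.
(0.7523 + 0.2518i)|0⟩ + 0.6088|1⟩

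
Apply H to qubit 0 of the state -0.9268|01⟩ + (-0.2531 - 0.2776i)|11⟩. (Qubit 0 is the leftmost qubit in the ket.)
(-0.8343 - 0.1963i)|01⟩ + (-0.4764 + 0.1963i)|11⟩

H on qubit 0 mixes each pair of kets that differ only in qubit 0: amplitudes (a, b) of (|…0…⟩, |…1…⟩) become ((a + b)/√2, (a − b)/√2). Kets absent from the input have amplitude 0.
(|01⟩, |11⟩): (a, b) = (-0.9268, (-0.2531 - 0.2776i)) → ((-0.8343 - 0.1963i), (-0.4764 + 0.1963i))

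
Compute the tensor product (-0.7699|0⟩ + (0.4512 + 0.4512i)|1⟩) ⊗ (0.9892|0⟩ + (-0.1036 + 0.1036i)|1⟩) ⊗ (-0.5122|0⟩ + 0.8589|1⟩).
0.3901|000⟩ - 0.6541|001⟩ + (-0.04085 + 0.04085i)|010⟩ + (0.06851 - 0.06851i)|011⟩ + (-0.2286 - 0.2286i)|100⟩ + (0.3834 + 0.3834i)|101⟩ + 0.04788|110⟩ - 0.0803|111⟩

amp(|b₁b₂…⟩) = product of the factor amplitudes for bits b₁, b₂, …; only kets whose every factor amplitude is nonzero survive.
|000⟩: (-0.7699)(0.9892)(-0.5122) = 0.3901
|001⟩: (-0.7699)(0.9892)(0.8589) = -0.6541
|010⟩: (-0.7699)(-0.1036 + 0.1036i)(-0.5122) = (-0.04085 + 0.04085i)
|011⟩: (-0.7699)(-0.1036 + 0.1036i)(0.8589) = (0.06851 - 0.06851i)
|100⟩: (0.4512 + 0.4512i)(0.9892)(-0.5122) = (-0.2286 - 0.2286i)
|101⟩: (0.4512 + 0.4512i)(0.9892)(0.8589) = (0.3834 + 0.3834i)
|110⟩: (0.4512 + 0.4512i)(-0.1036 + 0.1036i)(-0.5122) = 0.04788
|111⟩: (0.4512 + 0.4512i)(-0.1036 + 0.1036i)(0.8589) = -0.0803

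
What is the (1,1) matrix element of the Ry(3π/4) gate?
0.3827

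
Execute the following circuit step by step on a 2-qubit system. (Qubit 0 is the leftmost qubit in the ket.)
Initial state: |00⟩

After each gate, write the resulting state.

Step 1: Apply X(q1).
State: |01⟩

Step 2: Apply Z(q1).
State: -|01⟩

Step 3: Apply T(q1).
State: (-1/√2 - (1/√2)i)|01⟩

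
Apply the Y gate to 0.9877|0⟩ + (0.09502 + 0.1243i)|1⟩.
(0.1243 - 0.09502i)|0⟩ + 0.9877i|1⟩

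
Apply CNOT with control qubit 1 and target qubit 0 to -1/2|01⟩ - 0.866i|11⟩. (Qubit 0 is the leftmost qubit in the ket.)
-0.866i|01⟩ - 1/2|11⟩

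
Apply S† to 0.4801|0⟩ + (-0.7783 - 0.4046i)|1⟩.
0.4801|0⟩ + (-0.4046 + 0.7783i)|1⟩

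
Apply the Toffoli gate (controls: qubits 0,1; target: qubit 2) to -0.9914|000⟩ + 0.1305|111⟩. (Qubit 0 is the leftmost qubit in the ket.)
-0.9914|000⟩ + 0.1305|110⟩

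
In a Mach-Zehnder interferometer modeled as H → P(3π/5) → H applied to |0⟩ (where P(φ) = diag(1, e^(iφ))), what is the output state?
(0.3455 + 0.4755i)|0⟩ + (0.6545 - 0.4755i)|1⟩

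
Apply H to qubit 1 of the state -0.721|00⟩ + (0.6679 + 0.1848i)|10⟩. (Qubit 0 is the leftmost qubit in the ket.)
-0.5098|00⟩ - 0.5098|01⟩ + (0.4723 + 0.1307i)|10⟩ + (0.4723 + 0.1307i)|11⟩

H on qubit 1 mixes each pair of kets that differ only in qubit 1: amplitudes (a, b) of (|…0…⟩, |…1…⟩) become ((a + b)/√2, (a − b)/√2). Kets absent from the input have amplitude 0.
(|00⟩, |01⟩): (a, b) = (-0.721, 0) → (-0.5098, -0.5098)
(|10⟩, |11⟩): (a, b) = ((0.6679 + 0.1848i), 0) → ((0.4723 + 0.1307i), (0.4723 + 0.1307i))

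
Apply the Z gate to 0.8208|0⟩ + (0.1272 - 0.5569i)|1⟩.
0.8208|0⟩ + (-0.1272 + 0.5569i)|1⟩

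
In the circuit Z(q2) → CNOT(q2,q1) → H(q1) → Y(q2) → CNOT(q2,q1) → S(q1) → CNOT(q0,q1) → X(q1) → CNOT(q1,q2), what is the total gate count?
9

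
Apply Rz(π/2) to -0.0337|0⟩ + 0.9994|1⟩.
(-0.02383 + 0.02383i)|0⟩ + (0.7067 + 0.7067i)|1⟩

Rz(π/2) = [[e^(−iθ/2), 0], [0, e^(iθ/2)]] with e^(±iθ/2) = cos(θ/2) ± i·sin(θ/2); θ = π/2, cos(θ/2) ≈ 0.707107, sin(θ/2) ≈ 0.707107.
With a = amp(|0⟩) = -0.0337 and b = amp(|1⟩) = 0.9994:
new amp(|0⟩) = (0.707107 - 0.707107i)·a = (-0.02383 + 0.02383i)
new amp(|1⟩) = (0.707107 + 0.707107i)·b = (0.7067 + 0.7067i)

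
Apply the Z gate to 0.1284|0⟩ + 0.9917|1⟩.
0.1284|0⟩ - 0.9917|1⟩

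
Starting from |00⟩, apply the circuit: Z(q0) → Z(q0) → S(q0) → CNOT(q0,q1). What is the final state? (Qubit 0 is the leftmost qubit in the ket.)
|00⟩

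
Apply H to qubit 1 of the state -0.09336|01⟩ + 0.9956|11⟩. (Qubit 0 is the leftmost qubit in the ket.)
-0.06602|00⟩ + 0.06602|01⟩ + 0.704|10⟩ - 0.704|11⟩

H on qubit 1 mixes each pair of kets that differ only in qubit 1: amplitudes (a, b) of (|…0…⟩, |…1…⟩) become ((a + b)/√2, (a − b)/√2). Kets absent from the input have amplitude 0.
(|00⟩, |01⟩): (a, b) = (0, -0.09336) → (-0.06602, 0.06602)
(|10⟩, |11⟩): (a, b) = (0, 0.9956) → (0.704, -0.704)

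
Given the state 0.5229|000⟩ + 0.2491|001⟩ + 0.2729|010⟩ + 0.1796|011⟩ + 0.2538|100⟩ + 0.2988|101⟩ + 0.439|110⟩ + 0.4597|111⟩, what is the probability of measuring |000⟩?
0.2734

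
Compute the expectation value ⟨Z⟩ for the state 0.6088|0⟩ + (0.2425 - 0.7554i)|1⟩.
-0.2588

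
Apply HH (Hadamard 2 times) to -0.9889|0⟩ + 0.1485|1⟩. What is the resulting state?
-0.9889|0⟩ + 0.1485|1⟩

H² = I, so an even number of Hadamards cancels: H^2 = I and the state is unchanged.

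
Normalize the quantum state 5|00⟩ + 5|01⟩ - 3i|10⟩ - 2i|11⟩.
0.6299|00⟩ + 0.6299|01⟩ - (1/√7)i|10⟩ - 0.252i|11⟩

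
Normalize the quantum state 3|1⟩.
|1⟩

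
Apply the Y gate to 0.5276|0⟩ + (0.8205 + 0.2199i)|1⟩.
(0.2199 - 0.8205i)|0⟩ + 0.5276i|1⟩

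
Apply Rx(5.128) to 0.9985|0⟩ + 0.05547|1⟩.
(-0.8365 - 0.03029i)|0⟩ + (-0.04647 - 0.5452i)|1⟩

Rx(5.128) = [[cos(θ/2), −i·sin(θ/2)], [−i·sin(θ/2), cos(θ/2)]]; θ = 5.128, cos(θ/2) ≈ -0.83778, sin(θ/2) ≈ 0.546009.
With a = amp(|0⟩) = 0.9985 and b = amp(|1⟩) = 0.05547:
new amp(|0⟩) = (-0.83778)·a + (-0.546009i)·b = (-0.8365 - 0.03029i)
new amp(|1⟩) = (-0.546009i)·a + (-0.83778)·b = (-0.04647 - 0.5452i)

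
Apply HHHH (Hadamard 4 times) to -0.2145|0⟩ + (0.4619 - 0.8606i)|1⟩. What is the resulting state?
-0.2145|0⟩ + (0.4619 - 0.8606i)|1⟩

H² = I, so an even number of Hadamards cancels: H^4 = I and the state is unchanged.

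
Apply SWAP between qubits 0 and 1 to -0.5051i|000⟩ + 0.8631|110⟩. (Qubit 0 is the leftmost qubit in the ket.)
-0.5051i|000⟩ + 0.8631|110⟩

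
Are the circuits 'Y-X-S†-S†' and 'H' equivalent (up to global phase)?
No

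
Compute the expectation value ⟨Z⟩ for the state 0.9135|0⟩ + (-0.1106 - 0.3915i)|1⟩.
0.669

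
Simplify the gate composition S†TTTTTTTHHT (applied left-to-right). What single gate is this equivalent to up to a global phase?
S†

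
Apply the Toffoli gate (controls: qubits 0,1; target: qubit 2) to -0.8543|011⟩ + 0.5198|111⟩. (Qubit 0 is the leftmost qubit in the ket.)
-0.8543|011⟩ + 0.5198|110⟩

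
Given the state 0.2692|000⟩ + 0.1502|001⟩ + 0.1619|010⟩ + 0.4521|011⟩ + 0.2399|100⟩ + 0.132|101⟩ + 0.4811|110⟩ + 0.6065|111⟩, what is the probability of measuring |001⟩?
0.02256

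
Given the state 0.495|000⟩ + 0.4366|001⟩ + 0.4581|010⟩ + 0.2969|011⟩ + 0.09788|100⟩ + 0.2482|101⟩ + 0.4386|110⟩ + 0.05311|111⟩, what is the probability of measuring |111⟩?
0.002821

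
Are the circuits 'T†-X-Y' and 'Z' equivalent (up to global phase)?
No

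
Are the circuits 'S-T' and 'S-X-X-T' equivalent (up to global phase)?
Yes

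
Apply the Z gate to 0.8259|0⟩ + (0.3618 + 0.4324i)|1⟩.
0.8259|0⟩ + (-0.3618 - 0.4324i)|1⟩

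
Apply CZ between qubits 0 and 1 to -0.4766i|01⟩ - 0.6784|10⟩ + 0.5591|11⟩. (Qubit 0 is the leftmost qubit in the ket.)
-0.4766i|01⟩ - 0.6784|10⟩ - 0.5591|11⟩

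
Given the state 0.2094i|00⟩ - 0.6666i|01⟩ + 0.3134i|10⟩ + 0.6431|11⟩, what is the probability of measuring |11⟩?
0.4136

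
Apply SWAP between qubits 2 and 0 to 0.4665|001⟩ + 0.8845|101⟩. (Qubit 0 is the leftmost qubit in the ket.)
0.4665|100⟩ + 0.8845|101⟩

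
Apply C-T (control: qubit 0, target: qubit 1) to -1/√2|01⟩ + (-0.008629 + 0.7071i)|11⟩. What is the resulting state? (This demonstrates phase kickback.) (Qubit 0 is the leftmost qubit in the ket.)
-1/√2|01⟩ + (-0.5061 + 0.4939i)|11⟩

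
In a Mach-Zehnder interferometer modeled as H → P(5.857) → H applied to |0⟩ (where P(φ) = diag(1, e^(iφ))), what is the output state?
(0.9553 - 0.2067i)|0⟩ + (0.04473 + 0.2067i)|1⟩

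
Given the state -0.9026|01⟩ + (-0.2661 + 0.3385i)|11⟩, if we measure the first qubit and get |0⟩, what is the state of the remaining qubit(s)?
-|1⟩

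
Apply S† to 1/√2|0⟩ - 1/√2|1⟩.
1/√2|0⟩ + (1/√2)i|1⟩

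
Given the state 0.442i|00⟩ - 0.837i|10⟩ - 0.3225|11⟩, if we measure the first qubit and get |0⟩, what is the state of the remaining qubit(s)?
i|0⟩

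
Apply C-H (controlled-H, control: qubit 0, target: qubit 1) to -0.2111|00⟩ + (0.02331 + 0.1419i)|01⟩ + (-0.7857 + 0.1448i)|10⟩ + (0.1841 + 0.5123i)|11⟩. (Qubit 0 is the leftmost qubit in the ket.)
-0.2111|00⟩ + (0.02331 + 0.1419i)|01⟩ + (-0.4254 + 0.4646i)|10⟩ + (-0.6858 - 0.2599i)|11⟩

C-H leaves the control-|0⟩ kets |00⟩, |01⟩ unchanged and applies H to qubit 1 on the control-|1⟩ pair (|10⟩, |11⟩).
H = [[1/√2, 1/√2], [1/√2, -1/√2]].
With a = amp(|10⟩) = (-0.7857 + 0.1448i) and b = amp(|11⟩) = (0.1841 + 0.5123i):
new amp(|10⟩) = (1/√2)·a + (1/√2)·b = (-0.4254 + 0.4646i)
new amp(|11⟩) = (1/√2)·a + (-1/√2)·b = (-0.6858 - 0.2599i)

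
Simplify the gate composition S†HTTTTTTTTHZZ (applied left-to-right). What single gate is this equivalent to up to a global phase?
S†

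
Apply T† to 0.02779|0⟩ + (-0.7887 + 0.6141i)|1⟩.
0.02779|0⟩ + (-0.1235 + 0.9919i)|1⟩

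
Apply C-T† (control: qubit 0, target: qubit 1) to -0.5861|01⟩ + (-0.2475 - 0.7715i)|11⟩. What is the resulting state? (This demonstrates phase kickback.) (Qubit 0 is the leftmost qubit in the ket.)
-0.5861|01⟩ + (-0.7205 - 0.3705i)|11⟩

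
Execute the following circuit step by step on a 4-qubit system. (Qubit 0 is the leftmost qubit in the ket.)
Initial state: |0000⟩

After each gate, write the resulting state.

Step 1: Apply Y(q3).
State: i|0001⟩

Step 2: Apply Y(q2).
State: -|0011⟩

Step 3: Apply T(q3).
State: (-1/√2 - (1/√2)i)|0011⟩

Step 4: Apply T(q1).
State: (-1/√2 - (1/√2)i)|0011⟩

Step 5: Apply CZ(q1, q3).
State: (-1/√2 - (1/√2)i)|0011⟩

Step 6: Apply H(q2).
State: (-1/2 - (1/2)i)|0001⟩ + (1/2 + (1/2)i)|0011⟩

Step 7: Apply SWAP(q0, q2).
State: (-1/2 - (1/2)i)|0001⟩ + (1/2 + (1/2)i)|1001⟩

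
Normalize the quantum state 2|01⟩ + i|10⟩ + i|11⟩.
0.8165|01⟩ + (1/√6)i|10⟩ + (1/√6)i|11⟩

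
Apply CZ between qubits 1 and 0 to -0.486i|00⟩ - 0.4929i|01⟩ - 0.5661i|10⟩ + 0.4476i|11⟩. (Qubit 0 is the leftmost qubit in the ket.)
-0.486i|00⟩ - 0.4929i|01⟩ - 0.5661i|10⟩ - 0.4476i|11⟩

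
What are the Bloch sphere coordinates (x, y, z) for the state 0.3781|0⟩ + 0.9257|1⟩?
(0.7, 0, -0.714)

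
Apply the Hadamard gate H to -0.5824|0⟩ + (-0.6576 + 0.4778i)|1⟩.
(-0.8768 + 0.3379i)|0⟩ + (0.05317 - 0.3379i)|1⟩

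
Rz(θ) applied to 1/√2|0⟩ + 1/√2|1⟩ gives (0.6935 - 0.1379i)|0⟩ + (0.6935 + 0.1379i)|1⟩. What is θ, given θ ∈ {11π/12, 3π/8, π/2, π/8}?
π/8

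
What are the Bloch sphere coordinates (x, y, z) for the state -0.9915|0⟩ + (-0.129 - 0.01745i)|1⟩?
(0.2558, 0.0346, 0.9661)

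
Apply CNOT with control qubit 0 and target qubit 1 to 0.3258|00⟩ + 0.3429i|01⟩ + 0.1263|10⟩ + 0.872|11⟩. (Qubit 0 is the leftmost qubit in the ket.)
0.3258|00⟩ + 0.3429i|01⟩ + 0.872|10⟩ + 0.1263|11⟩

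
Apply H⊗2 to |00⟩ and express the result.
1/2|00⟩ + 1/2|01⟩ + 1/2|10⟩ + 1/2|11⟩

H⊗2 gives amp(|y⟩) = (1/2) Σ_x (−1)^(x·y) amp(|x⟩), where x·y is the number of positions in which both x and y have a 1.
|00⟩: (1)/2 = 1/2
|01⟩: (1)/2 = 1/2
|10⟩: (1)/2 = 1/2
|11⟩: (1)/2 = 1/2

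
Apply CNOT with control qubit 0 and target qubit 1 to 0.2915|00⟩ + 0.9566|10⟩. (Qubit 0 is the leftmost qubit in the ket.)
0.2915|00⟩ + 0.9566|11⟩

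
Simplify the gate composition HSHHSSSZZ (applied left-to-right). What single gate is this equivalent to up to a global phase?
H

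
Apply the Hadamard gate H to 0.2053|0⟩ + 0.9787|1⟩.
0.8372|0⟩ - 0.5469|1⟩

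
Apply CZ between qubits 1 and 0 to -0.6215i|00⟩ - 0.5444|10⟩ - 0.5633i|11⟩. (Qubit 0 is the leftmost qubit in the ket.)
-0.6215i|00⟩ - 0.5444|10⟩ + 0.5633i|11⟩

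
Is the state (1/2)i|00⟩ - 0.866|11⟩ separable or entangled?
Entangled

Writing the state as a|00⟩ + b|01⟩ + c|10⟩ + d|11⟩, it is a product state iff ad − bc = 0.
Here (a, b, c, d) = ((1/2)i, 0, 0, -0.866): ad − bc = ((1/2)i)(-0.866) − (0)(0) = -0.433i ≠ 0, so the state is entangled.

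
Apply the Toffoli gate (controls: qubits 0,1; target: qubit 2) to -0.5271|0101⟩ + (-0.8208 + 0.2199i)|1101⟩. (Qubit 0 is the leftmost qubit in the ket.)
-0.5271|0101⟩ + (-0.8208 + 0.2199i)|1111⟩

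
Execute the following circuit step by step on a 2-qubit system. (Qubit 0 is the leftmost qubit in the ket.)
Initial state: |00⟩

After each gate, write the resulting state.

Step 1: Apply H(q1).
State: 1/√2|00⟩ + 1/√2|01⟩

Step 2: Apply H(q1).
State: |00⟩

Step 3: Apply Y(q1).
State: i|01⟩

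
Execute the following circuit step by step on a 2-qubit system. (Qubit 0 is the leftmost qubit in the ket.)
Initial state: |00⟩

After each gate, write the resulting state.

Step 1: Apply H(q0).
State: 1/√2|00⟩ + 1/√2|10⟩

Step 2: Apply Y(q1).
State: (1/√2)i|01⟩ + (1/√2)i|11⟩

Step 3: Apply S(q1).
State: -1/√2|01⟩ - 1/√2|11⟩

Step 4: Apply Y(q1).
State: (1/√2)i|00⟩ + (1/√2)i|10⟩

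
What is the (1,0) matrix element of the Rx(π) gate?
-i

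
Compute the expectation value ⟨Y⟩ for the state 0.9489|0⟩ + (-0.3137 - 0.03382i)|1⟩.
-0.06418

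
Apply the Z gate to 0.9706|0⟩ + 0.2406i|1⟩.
0.9706|0⟩ - 0.2406i|1⟩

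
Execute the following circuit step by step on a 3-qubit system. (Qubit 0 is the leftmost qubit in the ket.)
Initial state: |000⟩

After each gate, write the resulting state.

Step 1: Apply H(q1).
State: 1/√2|000⟩ + 1/√2|010⟩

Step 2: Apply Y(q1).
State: -(1/√2)i|000⟩ + (1/√2)i|010⟩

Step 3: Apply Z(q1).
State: -(1/√2)i|000⟩ - (1/√2)i|010⟩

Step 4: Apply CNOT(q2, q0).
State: -(1/√2)i|000⟩ - (1/√2)i|010⟩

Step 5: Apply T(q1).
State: -(1/√2)i|000⟩ + (1/2 - (1/2)i)|010⟩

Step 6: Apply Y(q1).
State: (-1/2 - (1/2)i)|000⟩ + 1/√2|010⟩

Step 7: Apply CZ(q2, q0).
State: (-1/2 - (1/2)i)|000⟩ + 1/√2|010⟩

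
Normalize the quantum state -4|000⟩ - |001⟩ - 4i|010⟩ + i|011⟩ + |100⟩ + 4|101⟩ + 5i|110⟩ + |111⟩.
-0.4558|000⟩ - 0.114|001⟩ - 0.4558i|010⟩ + 0.114i|011⟩ + 0.114|100⟩ + 0.4558|101⟩ + 0.5698i|110⟩ + 0.114|111⟩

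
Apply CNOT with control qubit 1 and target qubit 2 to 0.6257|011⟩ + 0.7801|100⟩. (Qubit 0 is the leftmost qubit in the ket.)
0.6257|010⟩ + 0.7801|100⟩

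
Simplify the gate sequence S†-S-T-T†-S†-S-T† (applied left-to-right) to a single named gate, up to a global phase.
T†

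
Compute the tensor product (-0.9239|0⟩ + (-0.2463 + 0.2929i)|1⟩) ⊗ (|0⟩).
-0.9239|00⟩ + (-0.2463 + 0.2929i)|10⟩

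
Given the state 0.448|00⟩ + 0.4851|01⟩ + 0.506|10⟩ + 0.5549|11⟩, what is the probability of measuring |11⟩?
0.3079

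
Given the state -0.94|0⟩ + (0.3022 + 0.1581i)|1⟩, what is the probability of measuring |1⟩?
0.1163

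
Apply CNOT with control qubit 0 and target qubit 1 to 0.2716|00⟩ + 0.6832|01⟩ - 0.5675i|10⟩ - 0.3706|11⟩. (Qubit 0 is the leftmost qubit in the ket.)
0.2716|00⟩ + 0.6832|01⟩ - 0.3706|10⟩ - 0.5675i|11⟩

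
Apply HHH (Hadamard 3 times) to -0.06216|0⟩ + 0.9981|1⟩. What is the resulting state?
0.6618|0⟩ - 0.7497|1⟩

H² = I, so H^3 = H: a single Hadamard. With (a, b) = (-0.06216, 0.9981), H gives ((a + b)/√2, (a − b)/√2) = (0.6618, -0.7497).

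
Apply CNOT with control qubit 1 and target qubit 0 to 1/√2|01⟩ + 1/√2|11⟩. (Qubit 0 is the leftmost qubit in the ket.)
1/√2|01⟩ + 1/√2|11⟩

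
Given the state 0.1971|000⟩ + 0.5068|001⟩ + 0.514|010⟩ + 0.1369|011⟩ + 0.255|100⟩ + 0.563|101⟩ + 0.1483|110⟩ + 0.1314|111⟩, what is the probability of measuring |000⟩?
0.03885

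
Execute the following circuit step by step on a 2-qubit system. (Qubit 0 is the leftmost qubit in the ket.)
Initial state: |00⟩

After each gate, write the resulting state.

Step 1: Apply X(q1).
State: |01⟩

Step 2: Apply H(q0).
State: 1/√2|01⟩ + 1/√2|11⟩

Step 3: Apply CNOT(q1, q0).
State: 1/√2|01⟩ + 1/√2|11⟩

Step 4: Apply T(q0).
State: 1/√2|01⟩ + (1/2 + (1/2)i)|11⟩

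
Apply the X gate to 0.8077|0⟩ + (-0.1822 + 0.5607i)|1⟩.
(-0.1822 + 0.5607i)|0⟩ + 0.8077|1⟩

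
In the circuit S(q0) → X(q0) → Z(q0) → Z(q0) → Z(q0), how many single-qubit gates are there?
5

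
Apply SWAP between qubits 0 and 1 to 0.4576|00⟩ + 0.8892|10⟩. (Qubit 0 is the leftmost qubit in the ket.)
0.4576|00⟩ + 0.8892|01⟩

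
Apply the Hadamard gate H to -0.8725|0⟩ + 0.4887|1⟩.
-0.2714|0⟩ - 0.9625|1⟩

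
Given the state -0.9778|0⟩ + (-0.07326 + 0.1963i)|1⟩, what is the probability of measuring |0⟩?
0.9561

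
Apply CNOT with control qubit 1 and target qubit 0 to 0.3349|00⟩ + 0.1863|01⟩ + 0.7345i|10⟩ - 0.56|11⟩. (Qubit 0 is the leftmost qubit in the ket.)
0.3349|00⟩ - 0.56|01⟩ + 0.7345i|10⟩ + 0.1863|11⟩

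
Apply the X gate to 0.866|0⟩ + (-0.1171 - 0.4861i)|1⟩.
(-0.1171 - 0.4861i)|0⟩ + 0.866|1⟩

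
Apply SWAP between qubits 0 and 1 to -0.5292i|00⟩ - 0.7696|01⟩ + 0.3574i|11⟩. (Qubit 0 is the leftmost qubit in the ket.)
-0.5292i|00⟩ - 0.7696|10⟩ + 0.3574i|11⟩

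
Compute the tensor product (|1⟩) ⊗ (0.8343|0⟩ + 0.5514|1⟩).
0.8343|10⟩ + 0.5514|11⟩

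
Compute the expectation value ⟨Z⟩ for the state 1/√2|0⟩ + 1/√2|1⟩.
0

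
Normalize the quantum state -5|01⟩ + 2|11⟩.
-0.9285|01⟩ + 0.3714|11⟩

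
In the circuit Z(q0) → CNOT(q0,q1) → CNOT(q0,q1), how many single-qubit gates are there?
1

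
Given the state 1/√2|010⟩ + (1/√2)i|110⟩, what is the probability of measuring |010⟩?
1/2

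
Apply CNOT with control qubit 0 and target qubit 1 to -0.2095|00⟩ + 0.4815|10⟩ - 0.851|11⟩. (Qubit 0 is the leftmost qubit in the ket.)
-0.2095|00⟩ - 0.851|10⟩ + 0.4815|11⟩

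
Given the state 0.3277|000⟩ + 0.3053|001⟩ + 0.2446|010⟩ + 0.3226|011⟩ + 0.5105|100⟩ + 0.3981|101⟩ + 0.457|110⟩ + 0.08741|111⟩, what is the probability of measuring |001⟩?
0.09321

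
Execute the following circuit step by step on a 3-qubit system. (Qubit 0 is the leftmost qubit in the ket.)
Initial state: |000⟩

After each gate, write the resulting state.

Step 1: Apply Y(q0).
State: i|100⟩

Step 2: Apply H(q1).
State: (1/√2)i|100⟩ + (1/√2)i|110⟩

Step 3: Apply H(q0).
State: (1/2)i|000⟩ + (1/2)i|010⟩ - (1/2)i|100⟩ - (1/2)i|110⟩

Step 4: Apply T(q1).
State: (1/2)i|000⟩ + (-1/√8 + (1/√8)i)|010⟩ - (1/2)i|100⟩ + (1/√8 - (1/√8)i)|110⟩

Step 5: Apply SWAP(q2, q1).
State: (1/2)i|000⟩ + (-1/√8 + (1/√8)i)|001⟩ - (1/2)i|100⟩ + (1/√8 - (1/√8)i)|101⟩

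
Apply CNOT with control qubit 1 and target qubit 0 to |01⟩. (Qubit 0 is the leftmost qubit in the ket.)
|11⟩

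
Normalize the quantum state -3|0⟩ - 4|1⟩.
-0.6|0⟩ - 0.8|1⟩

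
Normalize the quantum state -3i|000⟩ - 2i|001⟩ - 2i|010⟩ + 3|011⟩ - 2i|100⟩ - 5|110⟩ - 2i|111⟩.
-0.3906i|000⟩ - 0.2604i|001⟩ - 0.2604i|010⟩ + 0.3906|011⟩ - 0.2604i|100⟩ - 0.6509|110⟩ - 0.2604i|111⟩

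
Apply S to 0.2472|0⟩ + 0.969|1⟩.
0.2472|0⟩ + 0.969i|1⟩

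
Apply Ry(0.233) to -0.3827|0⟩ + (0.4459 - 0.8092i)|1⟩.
(-0.4319 + 0.09406i)|0⟩ + (0.3984 - 0.8037i)|1⟩

Ry(0.233) = [[cos(θ/2), −sin(θ/2)], [sin(θ/2), cos(θ/2)]]; θ = 0.233, cos(θ/2) ≈ 0.993222, sin(θ/2) ≈ 0.116237.
With a = amp(|0⟩) = -0.3827 and b = amp(|1⟩) = (0.4459 - 0.8092i):
new amp(|0⟩) = (0.993222)·a + (-0.116237)·b = (-0.4319 + 0.09406i)
new amp(|1⟩) = (0.116237)·a + (0.993222)·b = (0.3984 - 0.8037i)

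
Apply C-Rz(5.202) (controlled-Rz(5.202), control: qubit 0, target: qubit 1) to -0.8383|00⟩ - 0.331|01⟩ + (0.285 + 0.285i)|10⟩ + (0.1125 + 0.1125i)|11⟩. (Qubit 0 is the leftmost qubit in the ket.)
-0.8383|00⟩ - 0.331|01⟩ + (-0.09769 - 0.391i)|10⟩ + (-0.1544 - 0.03856i)|11⟩

C-Rz(5.202) leaves the control-|0⟩ kets |00⟩, |01⟩ unchanged and applies Rz(5.202) to qubit 1 on the control-|1⟩ pair (|10⟩, |11⟩).
Rz(5.202) = [[e^(−iθ/2), 0], [0, e^(iθ/2)]] with e^(±iθ/2) = cos(θ/2) ± i·sin(θ/2); θ = 5.202, cos(θ/2) ≈ -0.857404, sin(θ/2) ≈ 0.514644.
With a = amp(|10⟩) = (0.285 + 0.285i) and b = amp(|11⟩) = (0.1125 + 0.1125i):
new amp(|10⟩) = (-0.857404 - 0.514644i)·a = (-0.09769 - 0.391i)
new amp(|11⟩) = (-0.857404 + 0.514644i)·b = (-0.1544 - 0.03856i)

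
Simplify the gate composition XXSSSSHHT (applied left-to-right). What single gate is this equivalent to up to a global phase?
T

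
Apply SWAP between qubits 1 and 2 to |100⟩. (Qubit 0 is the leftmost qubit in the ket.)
|100⟩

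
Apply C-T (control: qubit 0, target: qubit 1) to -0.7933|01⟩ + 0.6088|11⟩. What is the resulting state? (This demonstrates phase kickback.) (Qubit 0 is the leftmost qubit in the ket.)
-0.7933|01⟩ + (0.4305 + 0.4305i)|11⟩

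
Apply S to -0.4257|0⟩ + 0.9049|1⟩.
-0.4257|0⟩ + 0.9049i|1⟩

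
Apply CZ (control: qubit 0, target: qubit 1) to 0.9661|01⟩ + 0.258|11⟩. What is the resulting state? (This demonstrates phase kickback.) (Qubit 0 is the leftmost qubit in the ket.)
0.9661|01⟩ - 0.258|11⟩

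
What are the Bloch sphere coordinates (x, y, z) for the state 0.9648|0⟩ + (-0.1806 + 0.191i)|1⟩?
(-0.3485, 0.3686, 0.8617)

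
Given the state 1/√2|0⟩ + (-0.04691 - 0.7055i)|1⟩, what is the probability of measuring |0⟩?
1/2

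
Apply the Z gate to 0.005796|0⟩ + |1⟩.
0.005796|0⟩ - |1⟩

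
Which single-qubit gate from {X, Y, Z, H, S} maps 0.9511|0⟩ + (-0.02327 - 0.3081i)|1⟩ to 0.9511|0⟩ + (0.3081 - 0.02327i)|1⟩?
S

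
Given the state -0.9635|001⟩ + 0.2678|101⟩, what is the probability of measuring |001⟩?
0.9283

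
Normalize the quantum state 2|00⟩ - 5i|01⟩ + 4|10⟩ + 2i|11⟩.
0.2857|00⟩ - 0.7143i|01⟩ + 0.5714|10⟩ + 0.2857i|11⟩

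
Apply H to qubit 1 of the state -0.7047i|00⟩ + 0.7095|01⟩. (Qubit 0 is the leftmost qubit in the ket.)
(0.5017 - 0.4983i)|00⟩ + (-0.5017 - 0.4983i)|01⟩

H on qubit 1 mixes each pair of kets that differ only in qubit 1: amplitudes (a, b) of (|…0…⟩, |…1…⟩) become ((a + b)/√2, (a − b)/√2). Kets absent from the input have amplitude 0.
(|00⟩, |01⟩): (a, b) = (-0.7047i, 0.7095) → ((0.5017 - 0.4983i), (-0.5017 - 0.4983i))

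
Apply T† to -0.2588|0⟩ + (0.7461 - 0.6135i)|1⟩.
-0.2588|0⟩ + (0.09376 - 0.9614i)|1⟩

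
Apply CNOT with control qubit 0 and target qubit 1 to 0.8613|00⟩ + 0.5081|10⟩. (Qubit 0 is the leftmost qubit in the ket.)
0.8613|00⟩ + 0.5081|11⟩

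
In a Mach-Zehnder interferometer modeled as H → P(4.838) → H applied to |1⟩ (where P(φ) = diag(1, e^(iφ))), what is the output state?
(0.4374 + 0.4961i)|0⟩ + (0.5626 - 0.4961i)|1⟩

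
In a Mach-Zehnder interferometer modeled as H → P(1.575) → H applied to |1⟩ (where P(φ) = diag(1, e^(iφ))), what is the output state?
(0.5021 - 0.5i)|0⟩ + (0.4979 + 0.5i)|1⟩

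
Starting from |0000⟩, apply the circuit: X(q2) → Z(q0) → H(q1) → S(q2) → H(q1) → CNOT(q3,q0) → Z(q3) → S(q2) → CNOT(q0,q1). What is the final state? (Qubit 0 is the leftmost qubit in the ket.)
-|0010⟩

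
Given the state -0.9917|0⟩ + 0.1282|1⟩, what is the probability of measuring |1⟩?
0.01644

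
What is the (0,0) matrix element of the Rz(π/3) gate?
(0.866 - (1/2)i)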